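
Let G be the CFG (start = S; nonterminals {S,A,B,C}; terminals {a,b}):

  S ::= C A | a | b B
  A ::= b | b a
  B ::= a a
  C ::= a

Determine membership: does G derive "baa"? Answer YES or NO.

Convert to CNF:
  S -> C A | T0 B | a
  A -> T0 T1 | b
  B -> T1 T1
  C -> a
  T0 -> b
  T1 -> a

CYK table (by increasing span):
  cell(0,0) b: {A,T0}  orig:{A}
  cell(1,1) a: {C,S,T1}  orig:{C,S}
  cell(2,2) a: {C,S,T1}  orig:{C,S}
  cell(0,1) ba: {A}
  cell(1,2) aa: {B}
  cell(0,2) baa: {S}

S ∈ T[0,2] ⇒ YES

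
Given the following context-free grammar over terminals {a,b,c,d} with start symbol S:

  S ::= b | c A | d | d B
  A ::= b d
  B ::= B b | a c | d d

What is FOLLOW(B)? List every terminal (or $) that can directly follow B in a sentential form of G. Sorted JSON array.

Compute FIRST by fixpoint:
iter 1:
  A via A→b d: +{b}
  B via B→a c: +{a}
  B via B→d d: +{d}
  S via S→b: +{b}
  S via S→c A: +{c}
  S via S→d: +{d}
  FIRST(S)={b,c,d}  FIRST(A)={b}  FIRST(B)={a,d}
iter 2: (no change)
  FIRST(S)={b,c,d}  FIRST(A)={b}  FIRST(B)={a,d}

Compute FOLLOW by fixpoint:
initialize: $ ∈ FOLLOW(S)
[1]
  B→B b: FOLLOW(B) ⊇ FIRST(b) = {b}; new: +{b}
  S→c A: FOLLOW(A) ⊇ FOLLOW(S) ⊇ {$}; new: +{$}
  S→d B: FOLLOW(B) ⊇ FOLLOW(S) ⊇ {$}; new: +{$}
  FOLLOW[S]={$}  FOLLOW[A]={$}  FOLLOW[B]={$,b}
[2] (no change)
  FOLLOW[S]={$}  FOLLOW[A]={$}  FOLLOW[B]={$,b}

FOLLOW(B) = ["$", "b"]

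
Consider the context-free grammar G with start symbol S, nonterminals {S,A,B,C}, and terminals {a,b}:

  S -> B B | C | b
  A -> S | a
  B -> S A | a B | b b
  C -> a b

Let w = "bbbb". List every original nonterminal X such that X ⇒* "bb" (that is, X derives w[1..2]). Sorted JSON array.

Convert to CNF:
  S -> B B | T0 T1 | b
  A -> B B | T0 T1 | a | b
  B -> S A | T0 B | T1 T1
  C -> T0 T1
  T0 -> a
  T1 -> b

CYK table (by increasing span), restricted to cells inside w[1..2]:
  T[1,1] 'b' = {A,S,T1}  orig:{A,S}
  T[2,2] 'b' = {A,S,T1}  orig:{A,S}
  T[1,2] 'bb' = {B}

Original NTs in T[1,2] deriving "bb": ["B"]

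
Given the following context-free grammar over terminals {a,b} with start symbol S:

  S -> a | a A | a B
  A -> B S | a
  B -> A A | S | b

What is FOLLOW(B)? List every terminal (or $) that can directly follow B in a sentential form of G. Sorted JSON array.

FIRST sets, iterate to fixpoint:
round 1:
  A via A→a: +{a}
  B via B→A A: +{a}
  B via B→b: +{b}
  S via S→a: +{a}
  FIRST(S)={a}  FIRST(A)={a}  FIRST(B)={a,b}
round 2:
  A via A→B S: +{b}
  FIRST(S)={a}  FIRST(A)={a,b}  FIRST(B)={a,b}
round 3: (no change)
  FIRST(S)={a}  FIRST(A)={a,b}  FIRST(B)={a,b}

FOLLOW sets:
seed FOLLOW(S) with $
[1]
  A→B S: FOLLOW(B) ⊇ FIRST(S) = {a}; new: +{a}
  B→A A: FOLLOW(A) ⊇ FIRST(A) = {a,b}; new: +{a,b}
  B→S: FOLLOW(S) ⊇ FOLLOW(B) ⊇ {a}; new: +{a}
  S→a A: FOLLOW(A) ⊇ FOLLOW(S) ⊇ {$,a}; new: +{$}
  S→a B: FOLLOW(B) ⊇ FOLLOW(S) ⊇ {$,a}; new: +{$}
  FOLLOW(S)={$,a}  FOLLOW(A)={$,a,b}  FOLLOW(B)={$,a}
[2]
  A→B S: FOLLOW(S) ⊇ FOLLOW(A) ⊇ {$,a,b}; new: +{b}
  S→a B: FOLLOW(B) ⊇ FOLLOW(S) ⊇ {$,a,b}; new: +{b}
  FOLLOW(S)={$,a,b}  FOLLOW(A)={$,a,b}  FOLLOW(B)={$,a,b}
[3] — fixpoint
  FOLLOW(S)={$,a,b}  FOLLOW(A)={$,a,b}  FOLLOW(B)={$,a,b}

FOLLOW(B) = ["$", "a", "b"]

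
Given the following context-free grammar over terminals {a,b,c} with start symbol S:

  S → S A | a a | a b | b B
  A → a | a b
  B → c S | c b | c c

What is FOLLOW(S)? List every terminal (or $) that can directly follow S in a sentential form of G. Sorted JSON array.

FIRST sets, iterate to fixpoint:
round 1:
  A via A→a: +{a}
  B via B→c S: +{c}
  S via S→a a: +{a}
  S via S→b B: +{b}
  S: {a,b}  A: {a}  B: {c}
round 2: (no change)
  S: {a,b}  A: {a}  B: {c}

FOLLOW sets:
initialize: $ ∈ FOLLOW(S)
pass 1:
  S→S A: FOLLOW(S) ⊇ FIRST(A) = {a}; new: +{a}
  S→S A: FOLLOW(A) ⊇ FOLLOW(S) ⊇ {$,a}; new: +{$,a}
  S→b B: FOLLOW(B) ⊇ FOLLOW(S) ⊇ {$,a}; new: +{$,a}
  FOLLOW(S)={$,a}  FOLLOW(A)={$,a}  FOLLOW(B)={$,a}
pass 2: (no change)
  FOLLOW(S)={$,a}  FOLLOW(A)={$,a}  FOLLOW(B)={$,a}

FOLLOW(S) = ["$", "a"]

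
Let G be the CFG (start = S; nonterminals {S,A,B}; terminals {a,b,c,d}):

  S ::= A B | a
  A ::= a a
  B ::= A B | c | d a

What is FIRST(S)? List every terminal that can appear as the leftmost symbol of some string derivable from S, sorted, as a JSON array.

FIRST iteration:
iter 1:
  A via A→a a: +{a}
  B via B→A B: +{a}
  B via B→c: +{c}
  B via B→d a: +{d}
  S via S→A B: +{a}
  FIRST[S]={a}  FIRST[A]={a}  FIRST[B]={a,c,d}
iter 2: (stable)
  FIRST[S]={a}  FIRST[A]={a}  FIRST[B]={a,c,d}

FIRST(S) = ["a"]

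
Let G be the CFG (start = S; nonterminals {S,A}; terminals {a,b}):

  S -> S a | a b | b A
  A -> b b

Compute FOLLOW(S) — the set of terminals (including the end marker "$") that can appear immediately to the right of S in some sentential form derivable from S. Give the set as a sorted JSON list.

Compute FIRST by fixpoint:
[1]
  A via A→b b: +{b}
  S via S→a b: +{a}
  S via S→b A: +{b}
  S: {a,b}  A: {b}
[2] done
  S: {a,b}  A: {b}

FOLLOW iteration:
seed FOLLOW(S) with $
round 1:
  S→S a: FOLLOW(S) ⊇ FIRST(a) = {a}; new: +{a}
  S→b A: FOLLOW(A) ⊇ FOLLOW(S) ⊇ {$,a}; new: +{$,a}
  FOLLOW[S]={$,a}  FOLLOW[A]={$,a}
round 2: — fixpoint
  FOLLOW[S]={$,a}  FOLLOW[A]={$,a}

FOLLOW(S) = ["$", "a"]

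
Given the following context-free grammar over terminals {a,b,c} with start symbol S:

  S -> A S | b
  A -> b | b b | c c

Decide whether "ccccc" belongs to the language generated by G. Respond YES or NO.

CNF form of G:
  S -> A S | b
  A -> T0 T0 | T1 T1 | b
  T0 -> b
  T1 -> c

CYK fill:
  T[0,0] 'c' = {T1}  orig:{}
  T[1,1] 'c' = {T1}  orig:{}
  T[2,2] 'c' = {T1}  orig:{}
  T[3,3] 'c' = {T1}  orig:{}
  T[4,4] 'c' = {T1}  orig:{}
  T[0,1] 'cc' = {A}
  T[1,2] 'cc' = {A}
  T[2,3] 'cc' = {A}
  T[3,4] 'cc' = {A}
  T[0,2] 'ccc' = ∅
  T[1,3] 'ccc' = ∅
  T[2,4] 'ccc' = ∅
  T[0,3] 'cccc' = ∅
  T[1,4] 'cccc' = ∅
  T[0,4] 'ccccc' = ∅

S ∉ T[0,4] ⇒ NO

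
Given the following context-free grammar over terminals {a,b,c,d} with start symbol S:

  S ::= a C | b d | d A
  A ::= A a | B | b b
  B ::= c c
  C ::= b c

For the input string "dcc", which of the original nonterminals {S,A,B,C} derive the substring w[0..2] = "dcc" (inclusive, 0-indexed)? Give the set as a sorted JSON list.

Convert to CNF:
  S -> T0 C | T1 T3 | T3 A
  A -> A T0 | T1 T1 | T2 T2
  B -> T2 T2
  C -> T1 T2
  T0 -> a
  T1 -> b
  T2 -> c
  T3 -> d

CYK fill, restricted to cells inside w[0..2]:
  T[0,0] 'd' = {T3}  orig:{}
  T[1,1] 'c' = {T2}  orig:{}
  T[2,2] 'c' = {T2}  orig:{}
  T[0,1] 'dc' = ∅
  T[1,2] 'cc' = {A,B}
  T[0,2] 'dcc' = {S}

Original NTs in T[0,2] deriving "dcc": ["S"]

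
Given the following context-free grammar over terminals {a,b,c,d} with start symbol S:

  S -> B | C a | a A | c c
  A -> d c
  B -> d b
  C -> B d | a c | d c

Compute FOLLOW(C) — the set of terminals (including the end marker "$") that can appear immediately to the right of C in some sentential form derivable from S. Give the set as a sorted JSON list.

Compute FIRST by fixpoint:
[1]
  A via A→d c: +{d}
  B via B→d b: +{d}
  C via C→B d: +{d}
  C via C→a c: +{a}
  S via S→B: +{d}
  S via S→C a: +{a}
  S via S→c c: +{c}
  FIRST(S)={a,c,d}  FIRST(A)={d}  FIRST(B)={d}  FIRST(C)={a,d}
[2] (stable)
  FIRST(S)={a,c,d}  FIRST(A)={d}  FIRST(B)={d}  FIRST(C)={a,d}

Compute FOLLOW by fixpoint:
initialize: $ ∈ FOLLOW(S)
round 1:
  C→B d: FOLLOW(B) ⊇ FIRST(d) = {d}; new: +{d}
  S→B: FOLLOW(B) ⊇ FOLLOW(S) ⊇ {$}; new: +{$}
  S→C a: FOLLOW(C) ⊇ FIRST(a) = {a}; new: +{a}
  S→a A: FOLLOW(A) ⊇ FOLLOW(S) ⊇ {$}; new: +{$}
  FOLLOW[S]={$}  FOLLOW[A]={$}  FOLLOW[B]={$,d}  FOLLOW[C]={a}
round 2: done
  FOLLOW[S]={$}  FOLLOW[A]={$}  FOLLOW[B]={$,d}  FOLLOW[C]={a}

FOLLOW(C) = ["a"]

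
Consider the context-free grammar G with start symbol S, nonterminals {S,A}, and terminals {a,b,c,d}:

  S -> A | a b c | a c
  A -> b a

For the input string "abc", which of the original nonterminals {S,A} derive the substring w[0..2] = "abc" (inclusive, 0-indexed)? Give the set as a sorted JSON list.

CNF form of G:
  S -> T0 T1 | T1 T2 | T1 X3
  A -> T0 T1
  T0 -> b
  T1 -> a
  T2 -> c
  X3 -> T0 T2

CYK fill — only the sub-triangle for w[0..2]:
  cell(0,0) a: {T1}  orig:{}
  cell(1,1) b: {T0}  orig:{}
  cell(2,2) c: {T2}  orig:{}
  cell(0,1) ab: ∅
  cell(1,2) bc: {X3}  orig:{}
  cell(0,2) abc: {S}

Original NTs in T[0,2] deriving "abc": ["S"]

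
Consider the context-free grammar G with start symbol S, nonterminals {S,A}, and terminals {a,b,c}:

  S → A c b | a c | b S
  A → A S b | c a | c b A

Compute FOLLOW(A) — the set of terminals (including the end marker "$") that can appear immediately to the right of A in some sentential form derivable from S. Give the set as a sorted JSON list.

FIRST iteration:
pass 1:
  A via A→c a: +{c}
  S via S→A c b: +{c}
  S via S→a c: +{a}
  S via S→b S: +{b}
  FIRST(S)={a,b,c}  FIRST(A)={c}
pass 2: done
  FIRST(S)={a,b,c}  FIRST(A)={c}

Compute FOLLOW by fixpoint:
seed FOLLOW(S) with $
iter 1:
  A→A S b: FOLLOW(A) ⊇ FIRST(S) = {a,b,c}; new: +{a,b,c}
  A→A S b: FOLLOW(S) ⊇ FIRST(b) = {b}; new: +{b}
  FOLLOW(S)={$,b}  FOLLOW(A)={a,b,c}
iter 2: done
  FOLLOW(S)={$,b}  FOLLOW(A)={a,b,c}

FOLLOW(A) = ["a", "b", "c"]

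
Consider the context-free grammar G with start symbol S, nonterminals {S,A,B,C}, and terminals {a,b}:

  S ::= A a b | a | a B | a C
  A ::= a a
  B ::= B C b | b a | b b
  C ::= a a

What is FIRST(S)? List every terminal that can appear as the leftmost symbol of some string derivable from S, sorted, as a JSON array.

Compute FIRST by fixpoint:
round 1:
  A via A→a a: +{a}
  B via B→b a: +{b}
  C via C→a a: +{a}
  S via S→A a b: +{a}
  FIRST(S)={a}  FIRST(A)={a}  FIRST(B)={b}  FIRST(C)={a}
round 2: — fixpoint
  FIRST(S)={a}  FIRST(A)={a}  FIRST(B)={b}  FIRST(C)={a}

FIRST(S) = ["a"]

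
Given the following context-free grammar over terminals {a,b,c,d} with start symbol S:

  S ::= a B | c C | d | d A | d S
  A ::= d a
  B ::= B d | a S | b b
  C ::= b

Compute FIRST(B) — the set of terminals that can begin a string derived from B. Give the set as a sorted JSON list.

FIRST iteration:
round 1:
  A via A→d a: +{d}
  B via B→a S: +{a}
  B via B→b b: +{b}
  C via C→b: +{b}
  S via S→a B: +{a}
  S via S→c C: +{c}
  S via S→d: +{d}
  FIRST[S]={a,c,d}  FIRST[A]={d}  FIRST[B]={a,b}  FIRST[C]={b}
round 2: done
  FIRST[S]={a,c,d}  FIRST[A]={d}  FIRST[B]={a,b}  FIRST[C]={b}

FIRST(B) = ["a", "b"]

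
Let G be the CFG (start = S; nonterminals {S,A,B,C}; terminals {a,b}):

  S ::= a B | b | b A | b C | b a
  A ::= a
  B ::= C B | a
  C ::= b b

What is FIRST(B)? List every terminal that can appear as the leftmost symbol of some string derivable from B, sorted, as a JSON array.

Compute FIRST by fixpoint:
[1]
  A via A→a: +{a}
  B via B→a: +{a}
  C via C→b b: +{b}
  S via S→a B: +{a}
  S via S→b: +{b}
  S: {a,b}  A: {a}  B: {a}  C: {b}
[2]
  B via B→C B: +{b}
  S: {a,b}  A: {a}  B: {a,b}  C: {b}
[3] (no change)
  S: {a,b}  A: {a}  B: {a,b}  C: {b}

FIRST(B) = ["a", "b"]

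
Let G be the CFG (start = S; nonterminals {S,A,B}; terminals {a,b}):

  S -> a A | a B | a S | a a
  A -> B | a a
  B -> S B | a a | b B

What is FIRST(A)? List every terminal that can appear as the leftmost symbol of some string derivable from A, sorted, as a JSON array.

FIRST sets, iterate to fixpoint:
[1]
  A via A→a a: +{a}
  B via B→a a: +{a}
  B via B→b B: +{b}
  S via S→a A: +{a}
  FIRST[S]={a}  FIRST[A]={a}  FIRST[B]={a,b}
[2]
  A via A→B: +{b}
  FIRST[S]={a}  FIRST[A]={a,b}  FIRST[B]={a,b}
[3] (stable)
  FIRST[S]={a}  FIRST[A]={a,b}  FIRST[B]={a,b}

FIRST(A) = ["a", "b"]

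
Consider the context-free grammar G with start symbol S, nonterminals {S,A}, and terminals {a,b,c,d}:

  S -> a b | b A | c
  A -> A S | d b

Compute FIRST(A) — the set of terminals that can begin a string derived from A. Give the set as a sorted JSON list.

Compute FIRST by fixpoint:
[1]
  A via A→d b: +{d}
  S via S→a b: +{a}
  S via S→b A: +{b}
  S via S→c: +{c}
  FIRST(S)={a,b,c}  FIRST(A)={d}
[2] — fixpoint
  FIRST(S)={a,b,c}  FIRST(A)={d}

FIRST(A) = ["d"]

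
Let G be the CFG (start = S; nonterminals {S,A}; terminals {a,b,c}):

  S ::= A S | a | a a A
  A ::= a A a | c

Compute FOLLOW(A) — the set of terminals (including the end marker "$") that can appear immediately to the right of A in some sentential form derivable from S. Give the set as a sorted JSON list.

FIRST sets, iterate to fixpoint:
pass 1:
  A via A→a A a: +{a}
  A via A→c: +{c}
  S via S→A S: +{a,c}
  S: {a,c}  A: {a,c}
pass 2: (stable)
  S: {a,c}  A: {a,c}

FOLLOW sets:
seed FOLLOW(S) with $
pass 1:
  A→a A a: FOLLOW(A) ⊇ FIRST(a) = {a}; new: +{a}
  S→A S: FOLLOW(A) ⊇ FIRST(S) = {a,c}; new: +{c}
  S→a a A: FOLLOW(A) ⊇ FOLLOW(S) ⊇ {$}; new: +{$}
  FOLLOW[S]={$}  FOLLOW[A]={$,a,c}
pass 2: (stable)
  FOLLOW[S]={$}  FOLLOW[A]={$,a,c}

FOLLOW(A) = ["$", "a", "c"]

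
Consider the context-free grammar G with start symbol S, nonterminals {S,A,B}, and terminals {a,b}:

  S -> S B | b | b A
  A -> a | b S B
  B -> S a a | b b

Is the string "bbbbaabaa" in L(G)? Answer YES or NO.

Convert to CNF:
  S -> S B | T0 A | b
  A -> T0 X2 | a
  B -> S X3 | T0 T0
  T0 -> b
  T1 -> a
  X2 -> S B
  X3 -> T1 T1

CYK fill:
  [0..0]={S,T0}  "b"  orig:{S}
  [1..1]={S,T0}  "b"  orig:{S}
  [2..2]={S,T0}  "b"  orig:{S}
  [3..3]={S,T0}  "b"  orig:{S}
  [4..4]={A,T1}  "a"  orig:{A}
  [5..5]={A,T1}  "a"  orig:{A}
  [6..6]={S,T0}  "b"  orig:{S}
  [7..7]={A,T1}  "a"  orig:{A}
  [8..8]={A,T1}  "a"  orig:{A}
  [0..1]={B}  "bb"
  [1..2]={B}  "bb"
  [2..3]={B}  "bb"
  [3..4]={S}  "ba"
  [4..5]={X3}  "aa"  orig:{}
  [5..6]=∅  "ab"
  [6..7]={S}  "ba"
  [7..8]={X3}  "aa"  orig:{}
  [0..2]={S,X2}  "bbb"  orig:{S}
  [1..3]={S,X2}  "bbb"  orig:{S}
  [2..4]=∅  "bba"
  [3..5]={B}  "baa"
  [4..6]=∅  "aab"
  [5..7]=∅  "aba"
  [6..8]={B}  "baa"
  [0..3]={A}  "bbbb"
  [1..4]=∅  "bbba"
  [2..5]={S,X2}  "bbaa"  orig:{S}
  [3..6]=∅  "baab"
  [4..7]=∅  "aaba"
  [5..8]=∅  "abaa"
  [0..4]=∅  "bbbba"
  [1..5]={A,B}  "bbbaa"
  [2..6]=∅  "bbaab"
  [3..7]=∅  "baaba"
  [4..8]=∅  "aabaa"
  [0..5]={S,X2}  "bbbbaa"  orig:{S}
  [1..6]=∅  "bbbaab"
  [2..7]=∅  "bbaaba"
  [3..8]=∅  "baabaa"
  [0..6]=∅  "bbbbaab"
  [1..7]=∅  "bbbaaba"
  [2..8]={S,X2}  "bbaabaa"  orig:{S}
  [0..7]=∅  "bbbbaaba"
  [1..8]={A}  "bbbaabaa"
  [0..8]={S,X2}  "bbbbaabaa"  orig:{S}

S ∈ T[0,8] ⇒ YES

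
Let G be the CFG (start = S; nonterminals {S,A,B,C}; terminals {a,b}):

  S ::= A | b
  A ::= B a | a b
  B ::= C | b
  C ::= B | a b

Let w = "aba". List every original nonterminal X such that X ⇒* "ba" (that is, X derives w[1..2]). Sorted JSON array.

Convert to CNF:
  S -> B T0 | T0 T1 | b
  A -> B T0 | T0 T1
  B -> T0 T1 | b
  C -> T0 T1 | b
  T0 -> a
  T1 -> b

CYK table (by increasing span), restricted to cells inside w[1..2]:
  cell(1,1) b: {B,C,S,T1}  orig:{B,C,S}
  cell(2,2) a: {T0}  orig:{}
  cell(1,2) ba: {A,S}

Original NTs in T[1,2] deriving "ba": ["A", "S"]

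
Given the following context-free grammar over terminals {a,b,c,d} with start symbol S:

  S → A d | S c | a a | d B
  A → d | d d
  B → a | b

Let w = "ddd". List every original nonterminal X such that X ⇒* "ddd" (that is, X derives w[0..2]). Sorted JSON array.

CNF form of G:
  S -> A T0 | S T1 | T0 B | T2 T2
  A -> T0 T0 | d
  B -> a | b
  T0 -> d
  T1 -> c
  T2 -> a

CYK fill, restricted to cells inside w[0..2]:
  cell(0,0) d: {A,T0}  orig:{A}
  cell(1,1) d: {A,T0}  orig:{A}
  cell(2,2) d: {A,T0}  orig:{A}
  cell(0,1) dd: {A,S}
  cell(1,2) dd: {A,S}
  cell(0,2) ddd: {S}

Original NTs in T[0,2] deriving "ddd": ["S"]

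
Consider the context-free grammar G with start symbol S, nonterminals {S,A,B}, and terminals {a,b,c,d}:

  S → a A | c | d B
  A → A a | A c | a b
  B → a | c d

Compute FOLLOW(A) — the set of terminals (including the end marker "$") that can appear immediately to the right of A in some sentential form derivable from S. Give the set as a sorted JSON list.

FIRST sets, iterate to fixpoint:
iter 1:
  A via A→a b: +{a}
  B via B→a: +{a}
  B via B→c d: +{c}
  S via S→a A: +{a}
  S via S→c: +{c}
  S via S→d B: +{d}
  FIRST[S]={a,c,d}  FIRST[A]={a}  FIRST[B]={a,c}
iter 2: (no change)
  FIRST[S]={a,c,d}  FIRST[A]={a}  FIRST[B]={a,c}

Compute FOLLOW by fixpoint:
seed FOLLOW(S) with $
[1]
  A→A a: FOLLOW(A) ⊇ FIRST(a) = {a}; new: +{a}
  A→A c: FOLLOW(A) ⊇ FIRST(c) = {c}; new: +{c}
  S→a A: FOLLOW(A) ⊇ FOLLOW(S) ⊇ {$}; new: +{$}
  S→d B: FOLLOW(B) ⊇ FOLLOW(S) ⊇ {$}; new: +{$}
  FOLLOW(S)={$}  FOLLOW(A)={$,a,c}  FOLLOW(B)={$}
[2] — fixpoint
  FOLLOW(S)={$}  FOLLOW(A)={$,a,c}  FOLLOW(B)={$}

FOLLOW(A) = ["$", "a", "c"]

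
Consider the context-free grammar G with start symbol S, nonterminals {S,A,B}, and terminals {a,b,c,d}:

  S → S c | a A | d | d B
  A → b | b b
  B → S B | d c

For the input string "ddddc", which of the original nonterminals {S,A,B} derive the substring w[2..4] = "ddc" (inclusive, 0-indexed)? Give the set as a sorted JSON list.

CNF form of G:
  S -> S T2 | T1 B | T3 A | d
  A -> T0 T0 | b
  B -> S B | T1 T2
  T0 -> b
  T1 -> d
  T2 -> c
  T3 -> a

Fill CYK table bottom-up (cells [i..j] with 2 ≤ i ≤ j ≤ 4 only):
  cell(2,2) d: {S,T1}  orig:{S}
  cell(3,3) d: {S,T1}  orig:{S}
  cell(4,4) c: {T2}  orig:{}
  cell(2,3) dd: ∅
  cell(3,4) dc: {B,S}
  cell(2,4) ddc: {B,S}

Original NTs in T[2,4] deriving "ddc": ["B", "S"]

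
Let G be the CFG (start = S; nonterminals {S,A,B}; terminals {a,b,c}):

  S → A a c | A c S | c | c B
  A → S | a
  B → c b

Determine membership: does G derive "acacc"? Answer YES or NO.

Convert to CNF:
  S -> A X5 | A X6 | T1 B | c
  A -> A X3 | A X4 | T1 B | a | c
  B -> T1 T2
  T0 -> a
  T1 -> c
  T2 -> b
  X3 -> T0 T1
  X4 -> T1 S
  X5 -> T0 T1
  X6 -> T1 S

CYK fill:
  cell(0,0) a: {A,T0}  orig:{A}
  cell(1,1) c: {A,S,T1}  orig:{A,S}
  cell(2,2) a: {A,T0}  orig:{A}
  cell(3,3) c: {A,S,T1}  orig:{A,S}
  cell(4,4) c: {A,S,T1}  orig:{A,S}
  cell(0,1) ac: {X3,X5}  orig:{}
  cell(1,2) ca: ∅
  cell(2,3) ac: {X3,X5}  orig:{}
  cell(3,4) cc: {X4,X6}  orig:{}
  cell(0,2) aca: ∅
  cell(1,3) cac: {A,S}
  cell(2,4) acc: {A,S}
  cell(0,3) acac: ∅
  cell(1,4) cacc: {X4,X6}  orig:{}
  cell(0,4) acacc: {A,S}

S ∈ T[0,4] ⇒ YES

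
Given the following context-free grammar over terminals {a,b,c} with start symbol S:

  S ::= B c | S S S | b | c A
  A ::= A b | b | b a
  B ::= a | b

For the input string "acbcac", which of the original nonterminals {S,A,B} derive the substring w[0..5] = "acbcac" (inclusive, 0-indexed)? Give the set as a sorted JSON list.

Convert to CNF:
  S -> B T2 | S X3 | T2 A | b
  A -> A T0 | T0 T1 | b
  B -> a | b
  T0 -> b
  T1 -> a
  T2 -> c
  X3 -> S S

Fill CYK table bottom-up (cells [i..j] with 0 ≤ i ≤ j ≤ 5 only):
  cell(0,0) a: {B,T1}  orig:{B}
  cell(1,1) c: {T2}  orig:{}
  cell(2,2) b: {A,B,S,T0}  orig:{A,B,S}
  cell(3,3) c: {T2}  orig:{}
  cell(4,4) a: {B,T1}  orig:{B}
  cell(5,5) c: {T2}  orig:{}
  cell(0,1) ac: {S}
  cell(1,2) cb: {S}
  cell(2,3) bc: {S}
  cell(3,4) ca: ∅
  cell(4,5) ac: {S}
  cell(0,2) acb: {X3}  orig:{}
  cell(1,3) cbc: ∅
  cell(2,4) bca: ∅
  cell(3,5) cac: ∅
  cell(0,3) acbc: {X3}  orig:{}
  cell(1,4) cbca: ∅
  cell(2,5) bcac: {X3}  orig:{}
  cell(0,4) acbca: ∅
  cell(1,5) cbcac: ∅
  cell(0,5) acbcac: {S}

Original NTs in T[0,5] deriving "acbcac": ["S"]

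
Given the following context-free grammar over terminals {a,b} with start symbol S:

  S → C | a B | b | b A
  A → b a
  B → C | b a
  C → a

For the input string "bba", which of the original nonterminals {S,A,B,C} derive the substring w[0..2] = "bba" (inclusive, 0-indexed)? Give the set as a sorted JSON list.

Convert to CNF:
  S -> T0 A | T1 B | a | b
  A -> T0 T1
  B -> T0 T1 | a
  C -> a
  T0 -> b
  T1 -> a

CYK fill — only the sub-triangle for w[0..2]:
  T[0,0] 'b' = {S,T0}  orig:{S}
  T[1,1] 'b' = {S,T0}  orig:{S}
  T[2,2] 'a' = {B,C,S,T1}  orig:{B,C,S}
  T[0,1] 'bb' = ∅
  T[1,2] 'ba' = {A,B}
  T[0,2] 'bba' = {S}

Original NTs in T[0,2] deriving "bba": ["S"]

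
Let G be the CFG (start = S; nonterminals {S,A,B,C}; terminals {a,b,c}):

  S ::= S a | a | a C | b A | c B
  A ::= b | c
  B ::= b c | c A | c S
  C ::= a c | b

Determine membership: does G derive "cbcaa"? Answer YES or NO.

CNF form of G:
  S -> S T2 | T0 A | T1 B | T2 C | a
  A -> b | c
  B -> T0 T1 | T1 A | T1 S
  C -> T2 T1 | b
  T0 -> b
  T1 -> c
  T2 -> a

CYK fill:
  [0..0]={A,T1}  "c"  orig:{A}
  [1..1]={A,C,T0}  "b"  orig:{A,C}
  [2..2]={A,T1}  "c"  orig:{A}
  [3..3]={S,T2}  "a"  orig:{S}
  [4..4]={S,T2}  "a"  orig:{S}
  [0..1]={B}  "cb"
  [1..2]={B,S}  "bc"
  [2..3]={B}  "ca"
  [3..4]={S}  "aa"
  [0..2]={B,S}  "cbc"
  [1..3]={S}  "bca"
  [2..4]={B}  "caa"
  [0..3]={B,S}  "cbca"
  [1..4]={S}  "bcaa"
  [0..4]={B,S}  "cbcaa"

S ∈ T[0,4] ⇒ YES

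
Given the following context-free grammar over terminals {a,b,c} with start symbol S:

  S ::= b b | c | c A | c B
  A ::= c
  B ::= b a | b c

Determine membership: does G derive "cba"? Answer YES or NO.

CNF form of G:
  S -> T0 T0 | T2 A | T2 B | c
  A -> c
  B -> T0 T1 | T0 T2
  T0 -> b
  T1 -> a
  T2 -> c

Fill CYK table bottom-up:
  T[0,0] 'c' = {A,S,T2}  orig:{A,S}
  T[1,1] 'b' = {T0}  orig:{}
  T[2,2] 'a' = {T1}  orig:{}
  T[0,1] 'cb' = ∅
  T[1,2] 'ba' = {B}
  T[0,2] 'cba' = {S}

S ∈ T[0,2] ⇒ YES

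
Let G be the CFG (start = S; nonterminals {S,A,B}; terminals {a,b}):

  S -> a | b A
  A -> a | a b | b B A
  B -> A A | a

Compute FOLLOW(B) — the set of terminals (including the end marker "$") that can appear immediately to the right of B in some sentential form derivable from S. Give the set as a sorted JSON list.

FIRST sets, iterate to fixpoint:
iter 1:
  A via A→a: +{a}
  A via A→b B A: +{b}
  B via B→A A: +{a,b}
  S via S→a: +{a}
  S via S→b A: +{b}
  FIRST[S]={a,b}  FIRST[A]={a,b}  FIRST[B]={a,b}
iter 2: (no change)
  FIRST[S]={a,b}  FIRST[A]={a,b}  FIRST[B]={a,b}

FOLLOW iteration:
seed FOLLOW(S) with $
iter 1:
  A→b B A: FOLLOW(B) ⊇ FIRST(A) = {a,b}; new: +{a,b}
  B→A A: FOLLOW(A) ⊇ FIRST(A) = {a,b}; new: +{a,b}
  S→b A: FOLLOW(A) ⊇ FOLLOW(S) ⊇ {$}; new: +{$}
  FOLLOW[S]={$}  FOLLOW[A]={$,a,b}  FOLLOW[B]={a,b}
iter 2: done
  FOLLOW[S]={$}  FOLLOW[A]={$,a,b}  FOLLOW[B]={a,b}

FOLLOW(B) = ["a", "b"]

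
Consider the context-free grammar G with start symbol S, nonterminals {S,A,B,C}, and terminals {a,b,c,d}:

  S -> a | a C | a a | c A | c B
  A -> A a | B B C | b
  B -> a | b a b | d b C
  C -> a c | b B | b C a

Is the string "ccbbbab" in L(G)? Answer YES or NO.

Convert to CNF:
  S -> T0 C | T0 T0 | T3 A | T3 B | a
  A -> A T0 | B X4 | b
  B -> T1 X5 | T2 X6 | a
  C -> T0 T3 | T1 B | T1 X7
  T0 -> a
  T1 -> b
  T2 -> d
  T3 -> c
  X4 -> B C
  X5 -> T0 T1
  X6 -> T1 C
  X7 -> C T0

Fill CYK table bottom-up:
  T[0,0] 'c' = {T3}  orig:{}
  T[1,1] 'c' = {T3}  orig:{}
  T[2,2] 'b' = {A,T1}  orig:{A}
  T[3,3] 'b' = {A,T1}  orig:{A}
  T[4,4] 'b' = {A,T1}  orig:{A}
  T[5,5] 'a' = {B,S,T0}  orig:{B,S}
  T[6,6] 'b' = {A,T1}  orig:{A}
  T[0,1] 'cc' = ∅
  T[1,2] 'cb' = {S}
  T[2,3] 'bb' = ∅
  T[3,4] 'bb' = ∅
  T[4,5] 'ba' = {A,C}
  T[5,6] 'ab' = {X5}  orig:{}
  T[0,2] 'ccb' = ∅
  T[1,3] 'cbb' = ∅
  T[2,4] 'bbb' = ∅
  T[3,5] 'bba' = {X6}  orig:{}
  T[4,6] 'bab' = {B}
  T[0,3] 'ccbb' = ∅
  T[1,4] 'cbbb' = ∅
  T[2,5] 'bbba' = ∅
  T[3,6] 'bbab' = {C}
  T[0,4] 'ccbbb' = ∅
  T[1,5] 'cbbba' = ∅
  T[2,6] 'bbbab' = {X6}  orig:{}
  T[0,5] 'ccbbba' = ∅
  T[1,6] 'cbbbab' = ∅
  T[0,6] 'ccbbbab' = ∅

S ∉ T[0,6] ⇒ NO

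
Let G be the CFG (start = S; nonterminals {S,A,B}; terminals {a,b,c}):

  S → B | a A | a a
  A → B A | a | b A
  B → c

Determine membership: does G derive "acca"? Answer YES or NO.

CNF form of G:
  S -> T1 A | T1 T1 | c
  A -> B A | T0 A | a
  B -> c
  T0 -> b
  T1 -> a

CYK table (by increasing span):
  cell(0,0) a: {A,T1}  orig:{A}
  cell(1,1) c: {B,S}
  cell(2,2) c: {B,S}
  cell(3,3) a: {A,T1}  orig:{A}
  cell(0,1) ac: ∅
  cell(1,2) cc: ∅
  cell(2,3) ca: {A}
  cell(0,2) acc: ∅
  cell(1,3) cca: {A}
  cell(0,3) acca: {S}

S ∈ T[0,3] ⇒ YES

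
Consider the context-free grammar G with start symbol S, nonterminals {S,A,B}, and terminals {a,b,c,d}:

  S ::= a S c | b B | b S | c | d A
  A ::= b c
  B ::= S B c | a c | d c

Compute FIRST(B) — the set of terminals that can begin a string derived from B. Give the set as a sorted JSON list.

Compute FIRST by fixpoint:
round 1:
  A via A→b c: +{b}
  B via B→a c: +{a}
  B via B→d c: +{d}
  S via S→a S c: +{a}
  S via S→b B: +{b}
  S via S→c: +{c}
  S via S→d A: +{d}
  S: {a,b,c,d}  A: {b}  B: {a,d}
round 2:
  B via B→S B c: +{b,c}
  S: {a,b,c,d}  A: {b}  B: {a,b,c,d}
round 3: done
  S: {a,b,c,d}  A: {b}  B: {a,b,c,d}

FIRST(B) = ["a", "b", "c", "d"]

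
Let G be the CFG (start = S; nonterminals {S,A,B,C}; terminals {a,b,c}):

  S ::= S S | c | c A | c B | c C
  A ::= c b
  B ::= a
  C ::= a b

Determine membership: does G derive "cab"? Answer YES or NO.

Convert to CNF:
  S -> S S | T0 A | T0 B | T0 C | c
  A -> T0 T1
  B -> a
  C -> T2 T1
  T0 -> c
  T1 -> b
  T2 -> a

CYK table (by increasing span):
  T[0,0] 'c' = {S,T0}  orig:{S}
  T[1,1] 'a' = {B,T2}  orig:{B}
  T[2,2] 'b' = {T1}  orig:{}
  T[0,1] 'ca' = {S}
  T[1,2] 'ab' = {C}
  T[0,2] 'cab' = {S}

S ∈ T[0,2] ⇒ YES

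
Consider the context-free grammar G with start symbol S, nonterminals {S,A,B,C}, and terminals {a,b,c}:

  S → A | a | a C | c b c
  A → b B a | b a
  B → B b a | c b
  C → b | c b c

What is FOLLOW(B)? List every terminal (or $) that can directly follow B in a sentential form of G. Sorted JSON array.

Compute FIRST by fixpoint:
iter 1:
  A via A→b B a: +{b}
  B via B→c b: +{c}
  C via C→b: +{b}
  C via C→c b c: +{c}
  S via S→A: +{b}
  S via S→a: +{a}
  S via S→c b c: +{c}
  FIRST(S)={a,b,c}  FIRST(A)={b}  FIRST(B)={c}  FIRST(C)={b,c}
iter 2: done
  FIRST(S)={a,b,c}  FIRST(A)={b}  FIRST(B)={c}  FIRST(C)={b,c}

FOLLOW sets:
initialize: $ ∈ FOLLOW(S)
round 1:
  A→b B a: FOLLOW(B) ⊇ FIRST(a) = {a}; new: +{a}
  B→B b a: FOLLOW(B) ⊇ FIRST(b) = {b}; new: +{b}
  S→A: FOLLOW(A) ⊇ FOLLOW(S) ⊇ {$}; new: +{$}
  S→a C: FOLLOW(C) ⊇ FOLLOW(S) ⊇ {$}; new: +{$}
  FOLLOW(S)={$}  FOLLOW(A)={$}  FOLLOW(B)={a,b}  FOLLOW(C)={$}
round 2: done
  FOLLOW(S)={$}  FOLLOW(A)={$}  FOLLOW(B)={a,b}  FOLLOW(C)={$}

FOLLOW(B) = ["a", "b"]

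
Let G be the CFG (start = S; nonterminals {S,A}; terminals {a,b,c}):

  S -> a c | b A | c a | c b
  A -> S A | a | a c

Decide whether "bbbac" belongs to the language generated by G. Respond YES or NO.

Convert to CNF:
  S -> T0 T1 | T1 T0 | T1 T2 | T2 A
  A -> S A | T0 T1 | a
  T0 -> a
  T1 -> c
  T2 -> b

CYK table (by increasing span):
  [0..0]={T2}  "b"  orig:{}
  [1..1]={T2}  "b"  orig:{}
  [2..2]={T2}  "b"  orig:{}
  [3..3]={A,T0}  "a"  orig:{A}
  [4..4]={T1}  "c"  orig:{}
  [0..1]=∅  "bb"
  [1..2]=∅  "bb"
  [2..3]={S}  "ba"
  [3..4]={A,S}  "ac"
  [0..2]=∅  "bbb"
  [1..3]=∅  "bba"
  [2..4]={S}  "bac"
  [0..3]=∅  "bbba"
  [1..4]=∅  "bbac"
  [0..4]=∅  "bbbac"

S ∉ T[0,4] ⇒ NO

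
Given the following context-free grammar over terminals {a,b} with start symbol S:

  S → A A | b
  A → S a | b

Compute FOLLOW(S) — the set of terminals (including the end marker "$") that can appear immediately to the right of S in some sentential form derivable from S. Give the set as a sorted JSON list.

FIRST iteration:
pass 1:
  A via A→b: +{b}
  S via S→A A: +{b}
  FIRST[S]={b}  FIRST[A]={b}
pass 2: — fixpoint
  FIRST[S]={b}  FIRST[A]={b}

Compute FOLLOW by fixpoint:
FOLLOW(S) := {$}
[1]
  A→S a: FOLLOW(S) ⊇ FIRST(a) = {a}; new: +{a}
  S→A A: FOLLOW(A) ⊇ FIRST(A) = {b}; new: +{b}
  S→A A: FOLLOW(A) ⊇ FOLLOW(S) ⊇ {$,a}; new: +{$,a}
  FOLLOW[S]={$,a}  FOLLOW[A]={$,a,b}
[2] (stable)
  FOLLOW[S]={$,a}  FOLLOW[A]={$,a,b}

FOLLOW(S) = ["$", "a"]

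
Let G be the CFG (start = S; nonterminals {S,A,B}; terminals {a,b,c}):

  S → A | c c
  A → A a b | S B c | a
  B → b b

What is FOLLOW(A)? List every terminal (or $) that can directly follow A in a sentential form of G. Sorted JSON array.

FIRST iteration:
round 1:
  A via A→a: +{a}
  B via B→b b: +{b}
  S via S→A: +{a}
  S via S→c c: +{c}
  FIRST(S)={a,c}  FIRST(A)={a}  FIRST(B)={b}
round 2:
  A via A→S B c: +{c}
  FIRST(S)={a,c}  FIRST(A)={a,c}  FIRST(B)={b}
round 3: done
  FIRST(S)={a,c}  FIRST(A)={a,c}  FIRST(B)={b}

FOLLOW iteration:
FOLLOW(S) := {$}
pass 1:
  A→A a b: FOLLOW(A) ⊇ FIRST(a) = {a}; new: +{a}
  A→S B c: FOLLOW(S) ⊇ FIRST(B) = {b}; new: +{b}
  A→S B c: FOLLOW(B) ⊇ FIRST(c) = {c}; new: +{c}
  S→A: FOLLOW(A) ⊇ FOLLOW(S) ⊇ {$,b}; new: +{$,b}
  S: {$,b}  A: {$,a,b}  B: {c}
pass 2: (stable)
  S: {$,b}  A: {$,a,b}  B: {c}

FOLLOW(A) = ["$", "a", "b"]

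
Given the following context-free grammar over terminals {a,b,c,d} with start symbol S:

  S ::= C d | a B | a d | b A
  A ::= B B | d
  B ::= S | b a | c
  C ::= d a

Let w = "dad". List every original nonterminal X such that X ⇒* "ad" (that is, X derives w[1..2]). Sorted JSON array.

Convert to CNF:
  S -> C T0 | T1 B | T1 T0 | T2 A
  A -> B B | d
  B -> C T0 | T1 B | T1 T0 | T2 A | T2 T1 | c
  C -> T0 T1
  T0 -> d
  T1 -> a
  T2 -> b

CYK fill — only the sub-triangle for w[1..2]:
  [1..1]={T1}  "a"  orig:{}
  [2..2]={A,T0}  "d"  orig:{A}
  [1..2]={B,S}  "ad"

Original NTs in T[1,2] deriving "ad": ["B", "S"]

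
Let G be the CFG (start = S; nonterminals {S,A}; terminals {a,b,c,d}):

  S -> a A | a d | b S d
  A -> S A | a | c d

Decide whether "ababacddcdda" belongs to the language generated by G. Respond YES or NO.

Convert to CNF:
  S -> T2 A | T2 T1 | T3 X4
  A -> S A | T0 T1 | a
  T0 -> c
  T1 -> d
  T2 -> a
  T3 -> b
  X4 -> S T1

CYK table (by increasing span):
  T[0,0] 'a' = {A,T2}  orig:{A}
  T[1,1] 'b' = {T3}  orig:{}
  T[2,2] 'a' = {A,T2}  orig:{A}
  T[3,3] 'b' = {T3}  orig:{}
  T[4,4] 'a' = {A,T2}  orig:{A}
  T[5,5] 'c' = {T0}  orig:{}
  T[6,6] 'd' = {T1}  orig:{}
  T[7,7] 'd' = {T1}  orig:{}
  T[8,8] 'c' = {T0}  orig:{}
  T[9,9] 'd' = {T1}  orig:{}
  T[10,10] 'd' = {T1}  orig:{}
  T[11,11] 'a' = {A,T2}  orig:{A}
  T[0,1] 'ab' = ∅
  T[1,2] 'ba' = ∅
  T[2,3] 'ab' = ∅
  T[3,4] 'ba' = ∅
  T[4,5] 'ac' = ∅
  T[5,6] 'cd' = {A}
  T[6,7] 'dd' = ∅
  T[7,8] 'dc' = ∅
  T[8,9] 'cd' = {A}
  T[9,10] 'dd' = ∅
  T[10,11] 'da' = ∅
  T[0,2] 'aba' = ∅
  T[1,3] 'bab' = ∅
  T[2,4] 'aba' = ∅
  T[3,5] 'bac' = ∅
  T[4,6] 'acd' = {S}
  T[5,7] 'cdd' = ∅
  T[6,8] 'ddc' = ∅
  T[7,9] 'dcd' = ∅
  T[8,10] 'cdd' = ∅
  T[9,11] 'dda' = ∅
  T[0,3] 'abab' = ∅
  T[1,4] 'baba' = ∅
  T[2,5] 'abac' = ∅
  T[3,6] 'bacd' = ∅
  T[4,7] 'acdd' = {X4}  orig:{}
  T[5,8] 'cddc' = ∅
  T[6,9] 'ddcd' = ∅
  T[7,10] 'dcdd' = ∅
  T[8,11] 'cdda' = ∅
  T[0,4] 'ababa' = ∅
  T[1,5] 'babac' = ∅
  T[2,6] 'abacd' = ∅
  T[3,7] 'bacdd' = {S}
  T[4,8] 'acddc' = ∅
  T[5,9] 'cddcd' = ∅
  T[6,10] 'ddcdd' = ∅
  T[7,11] 'dcdda' = ∅
  T[0,5] 'ababac' = ∅
  T[1,6] 'babacd' = ∅
  T[2,7] 'abacdd' = ∅
  T[3,8] 'bacddc' = ∅
  T[4,9] 'acddcd' = ∅
  T[5,10] 'cddcdd' = ∅
  T[6,11] 'ddcdda' = ∅
  T[0,6] 'ababacd' = ∅
  T[1,7] 'babacdd' = ∅
  T[2,8] 'abacddc' = ∅
  T[3,9] 'bacddcd' = {A}
  T[4,10] 'acddcdd' = ∅
  T[5,11] 'cddcdda' = ∅
  T[0,7] 'ababacdd' = ∅
  T[1,8] 'babacddc' = ∅
  T[2,9] 'abacddcd' = {S}
  T[3,10] 'bacddcdd' = ∅
  T[4,11] 'acddcdda' = ∅
  T[0,8] 'ababacddc' = ∅
  T[1,9] 'babacddcd' = ∅
  T[2,10] 'abacddcdd' = {X4}  orig:{}
  T[3,11] 'bacddcdda' = ∅
  T[0,9] 'ababacddcd' = ∅
  T[1,10] 'babacddcdd' = {S}
  T[2,11] 'abacddcdda' = ∅
  T[0,10] 'ababacddcdd' = ∅
  T[1,11] 'babacddcdda' = {A}
  T[0,11] 'ababacddcdda' = {S}

S ∈ T[0,11] ⇒ YES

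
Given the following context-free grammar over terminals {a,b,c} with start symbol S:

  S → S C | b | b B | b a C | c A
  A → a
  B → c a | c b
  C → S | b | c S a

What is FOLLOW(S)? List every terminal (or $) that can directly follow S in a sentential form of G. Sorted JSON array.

Compute FIRST by fixpoint:
round 1:
  A via A→a: +{a}
  B via B→c a: +{c}
  C via C→b: +{b}
  C via C→c S a: +{c}
  S via S→b: +{b}
  S via S→c A: +{c}
  FIRST(S)={b,c}  FIRST(A)={a}  FIRST(B)={c}  FIRST(C)={b,c}
round 2: (no change)
  FIRST(S)={b,c}  FIRST(A)={a}  FIRST(B)={c}  FIRST(C)={b,c}

Compute FOLLOW by fixpoint:
FOLLOW(S) := {$}
[1]
  C→c S a: FOLLOW(S) ⊇ FIRST(a) = {a}; new: +{a}
  S→S C: FOLLOW(S) ⊇ FIRST(C) = {b,c}; new: +{b,c}
  S→S C: FOLLOW(C) ⊇ FOLLOW(S) ⊇ {$,a,b,c}; new: +{$,a,b,c}
  S→b B: FOLLOW(B) ⊇ FOLLOW(S) ⊇ {$,a,b,c}; new: +{$,a,b,c}
  S→c A: FOLLOW(A) ⊇ FOLLOW(S) ⊇ {$,a,b,c}; new: +{$,a,b,c}
  FOLLOW[S]={$,a,b,c}  FOLLOW[A]={$,a,b,c}  FOLLOW[B]={$,a,b,c}  FOLLOW[C]={$,a,b,c}
[2] (no change)
  FOLLOW[S]={$,a,b,c}  FOLLOW[A]={$,a,b,c}  FOLLOW[B]={$,a,b,c}  FOLLOW[C]={$,a,b,c}

FOLLOW(S) = ["$", "a", "b", "c"]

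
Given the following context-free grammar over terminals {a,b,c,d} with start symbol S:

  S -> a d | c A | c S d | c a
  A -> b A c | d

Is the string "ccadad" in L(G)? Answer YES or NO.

CNF form of G:
  S -> T1 A | T1 T2 | T1 X5 | T2 T3
  A -> T0 X4 | d
  T0 -> b
  T1 -> c
  T2 -> a
  T3 -> d
  X4 -> A T1
  X5 -> S T3

Fill CYK table bottom-up:
  cell(0,0) c: {T1}  orig:{}
  cell(1,1) c: {T1}  orig:{}
  cell(2,2) a: {T2}  orig:{}
  cell(3,3) d: {A,T3}  orig:{A}
  cell(4,4) a: {T2}  orig:{}
  cell(5,5) d: {A,T3}  orig:{A}
  cell(0,1) cc: ∅
  cell(1,2) ca: {S}
  cell(2,3) ad: {S}
  cell(3,4) da: ∅
  cell(4,5) ad: {S}
  cell(0,2) cca: ∅
  cell(1,3) cad: {X5}  orig:{}
  cell(2,4) ada: ∅
  cell(3,5) dad: ∅
  cell(0,3) ccad: {S}
  cell(1,4) cada: ∅
  cell(2,5) adad: ∅
  cell(0,4) ccada: ∅
  cell(1,5) cadad: ∅
  cell(0,5) ccadad: ∅

S ∉ T[0,5] ⇒ NO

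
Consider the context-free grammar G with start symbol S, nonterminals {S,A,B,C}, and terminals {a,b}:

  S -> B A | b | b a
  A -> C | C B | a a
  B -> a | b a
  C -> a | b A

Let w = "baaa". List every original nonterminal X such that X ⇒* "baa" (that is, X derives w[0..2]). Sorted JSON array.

Convert to CNF:
  S -> B A | T1 T0 | b
  A -> C B | T0 T0 | T1 A | a
  B -> T1 T0 | a
  C -> T1 A | a
  T0 -> a
  T1 -> b

Fill CYK table bottom-up, restricted to cells inside w[0..2]:
  T[0,0] 'b' = {S,T1}  orig:{S}
  T[1,1] 'a' = {A,B,C,T0}  orig:{A,B,C}
  T[2,2] 'a' = {A,B,C,T0}  orig:{A,B,C}
  T[0,1] 'ba' = {A,B,C,S}
  T[1,2] 'aa' = {A,S}
  T[0,2] 'baa' = {A,C,S}

Original NTs in T[0,2] deriving "baa": ["A", "C", "S"]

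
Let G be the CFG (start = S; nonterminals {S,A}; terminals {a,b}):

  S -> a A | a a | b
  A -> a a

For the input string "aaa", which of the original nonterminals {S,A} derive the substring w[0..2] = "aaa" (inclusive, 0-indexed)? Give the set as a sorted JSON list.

CNF form of G:
  S -> T0 A | T0 T0 | b
  A -> T0 T0
  T0 -> a

CYK table (by increasing span), restricted to cells inside w[0..2]:
  T[0,0] 'a' = {T0}  orig:{}
  T[1,1] 'a' = {T0}  orig:{}
  T[2,2] 'a' = {T0}  orig:{}
  T[0,1] 'aa' = {A,S}
  T[1,2] 'aa' = {A,S}
  T[0,2] 'aaa' = {S}

Original NTs in T[0,2] deriving "aaa": ["S"]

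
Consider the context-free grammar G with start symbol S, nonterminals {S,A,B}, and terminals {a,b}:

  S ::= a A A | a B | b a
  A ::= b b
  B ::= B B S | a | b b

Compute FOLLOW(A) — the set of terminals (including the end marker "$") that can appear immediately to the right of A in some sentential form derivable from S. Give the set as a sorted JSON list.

Compute FIRST by fixpoint:
round 1:
  A via A→b b: +{b}
  B via B→a: +{a}
  B via B→b b: +{b}
  S via S→a A A: +{a}
  S via S→b a: +{b}
  S: {a,b}  A: {b}  B: {a,b}
round 2: (stable)
  S: {a,b}  A: {b}  B: {a,b}

FOLLOW sets:
initialize: $ ∈ FOLLOW(S)
pass 1:
  B→B B S: FOLLOW(B) ⊇ FIRST(B) = {a,b}; new: +{a,b}
  B→B B S: FOLLOW(S) ⊇ FOLLOW(B) ⊇ {a,b}; new: +{a,b}
  S→a A A: FOLLOW(A) ⊇ FIRST(A) = {b}; new: +{b}
  S→a A A: FOLLOW(A) ⊇ FOLLOW(S) ⊇ {$,a,b}; new: +{$,a}
  S→a B: FOLLOW(B) ⊇ FOLLOW(S) ⊇ {$,a,b}; new: +{$}
  FOLLOW(S)={$,a,b}  FOLLOW(A)={$,a,b}  FOLLOW(B)={$,a,b}
pass 2: (stable)
  FOLLOW(S)={$,a,b}  FOLLOW(A)={$,a,b}  FOLLOW(B)={$,a,b}

FOLLOW(A) = ["$", "a", "b"]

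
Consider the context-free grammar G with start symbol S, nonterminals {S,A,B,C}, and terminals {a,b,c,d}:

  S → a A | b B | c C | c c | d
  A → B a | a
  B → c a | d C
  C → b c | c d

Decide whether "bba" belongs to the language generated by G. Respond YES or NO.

Convert to CNF:
  S -> T0 A | T1 C | T1 T1 | T3 B | d
  A -> B T0 | a
  B -> T1 T0 | T2 C
  C -> T1 T2 | T3 T1
  T0 -> a
  T1 -> c
  T2 -> d
  T3 -> b

CYK fill:
  cell(0,0) b: {T3}  orig:{}
  cell(1,1) b: {T3}  orig:{}
  cell(2,2) a: {A,T0}  orig:{A}
  cell(0,1) bb: ∅
  cell(1,2) ba: ∅
  cell(0,2) bba: ∅

S ∉ T[0,2] ⇒ NO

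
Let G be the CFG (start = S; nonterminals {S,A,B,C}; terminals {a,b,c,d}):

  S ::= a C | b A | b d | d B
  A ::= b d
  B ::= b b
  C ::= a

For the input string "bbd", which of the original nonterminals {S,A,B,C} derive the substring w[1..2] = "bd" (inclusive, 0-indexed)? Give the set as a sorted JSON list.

CNF form of G:
  S -> T0 A | T0 T1 | T1 B | T2 C
  A -> T0 T1
  B -> T0 T0
  C -> a
  T0 -> b
  T1 -> d
  T2 -> a

CYK table (by increasing span) — only the sub-triangle for w[1..2]:
  [1..1]={T0}  "b"  orig:{}
  [2..2]={T1}  "d"  orig:{}
  [1..2]={A,S}  "bd"

Original NTs in T[1,2] deriving "bd": ["A", "S"]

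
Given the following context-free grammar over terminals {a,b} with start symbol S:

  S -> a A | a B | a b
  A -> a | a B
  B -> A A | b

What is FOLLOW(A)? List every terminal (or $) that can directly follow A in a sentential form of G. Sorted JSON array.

Compute FIRST by fixpoint:
round 1:
  A via A→a: +{a}
  B via B→A A: +{a}
  B via B→b: +{b}
  S via S→a A: +{a}
  FIRST[S]={a}  FIRST[A]={a}  FIRST[B]={a,b}
round 2: (stable)
  FIRST[S]={a}  FIRST[A]={a}  FIRST[B]={a,b}

Compute FOLLOW by fixpoint:
initialize: $ ∈ FOLLOW(S)
round 1:
  B→A A: FOLLOW(A) ⊇ FIRST(A) = {a}; new: +{a}
  S→a A: FOLLOW(A) ⊇ FOLLOW(S) ⊇ {$}; new: +{$}
  S→a B: FOLLOW(B) ⊇ FOLLOW(S) ⊇ {$}; new: +{$}
  FOLLOW(S)={$}  FOLLOW(A)={$,a}  FOLLOW(B)={$}
round 2:
  A→a B: FOLLOW(B) ⊇ FOLLOW(A) ⊇ {$,a}; new: +{a}
  FOLLOW(S)={$}  FOLLOW(A)={$,a}  FOLLOW(B)={$,a}
round 3: (no change)
  FOLLOW(S)={$}  FOLLOW(A)={$,a}  FOLLOW(B)={$,a}

FOLLOW(A) = ["$", "a"]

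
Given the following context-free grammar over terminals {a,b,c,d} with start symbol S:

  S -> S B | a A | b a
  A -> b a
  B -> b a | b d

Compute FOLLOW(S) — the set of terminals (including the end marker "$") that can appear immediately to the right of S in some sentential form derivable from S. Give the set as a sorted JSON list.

Compute FIRST by fixpoint:
[1]
  A via A→b a: +{b}
  B via B→b a: +{b}
  S via S→a A: +{a}
  S via S→b a: +{b}
  S: {a,b}  A: {b}  B: {b}
[2] — fixpoint
  S: {a,b}  A: {b}  B: {b}

FOLLOW sets:
seed FOLLOW(S) with $
pass 1:
  S→S B: FOLLOW(S) ⊇ FIRST(B) = {b}; new: +{b}
  S→S B: FOLLOW(B) ⊇ FOLLOW(S) ⊇ {$,b}; new: +{$,b}
  S→a A: FOLLOW(A) ⊇ FOLLOW(S) ⊇ {$,b}; new: +{$,b}
  FOLLOW[S]={$,b}  FOLLOW[A]={$,b}  FOLLOW[B]={$,b}
pass 2: (no change)
  FOLLOW[S]={$,b}  FOLLOW[A]={$,b}  FOLLOW[B]={$,b}

FOLLOW(S) = ["$", "b"]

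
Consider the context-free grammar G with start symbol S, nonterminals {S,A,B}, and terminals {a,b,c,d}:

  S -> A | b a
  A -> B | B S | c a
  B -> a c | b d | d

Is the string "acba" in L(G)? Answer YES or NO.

CNF form of G:
  S -> B S | T0 T1 | T1 T0 | T2 T0 | T2 T3 | d
  A -> B S | T0 T1 | T1 T0 | T2 T3 | d
  B -> T0 T1 | T2 T3 | d
  T0 -> a
  T1 -> c
  T2 -> b
  T3 -> d

CYK fill:
  cell(0,0) a: {T0}  orig:{}
  cell(1,1) c: {T1}  orig:{}
  cell(2,2) b: {T2}  orig:{}
  cell(3,3) a: {T0}  orig:{}
  cell(0,1) ac: {A,B,S}
  cell(1,2) cb: ∅
  cell(2,3) ba: {S}
  cell(0,2) acb: ∅
  cell(1,3) cba: ∅
  cell(0,3) acba: {A,S}

S ∈ T[0,3] ⇒ YES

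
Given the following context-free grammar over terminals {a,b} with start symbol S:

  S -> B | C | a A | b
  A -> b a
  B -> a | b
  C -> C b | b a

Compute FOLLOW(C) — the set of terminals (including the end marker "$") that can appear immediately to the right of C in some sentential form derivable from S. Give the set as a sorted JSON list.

FIRST iteration:
round 1:
  A via A→b a: +{b}
  B via B→a: +{a}
  B via B→b: +{b}
  C via C→b a: +{b}
  S via S→B: +{a,b}
  FIRST[S]={a,b}  FIRST[A]={b}  FIRST[B]={a,b}  FIRST[C]={b}
round 2: done
  FIRST[S]={a,b}  FIRST[A]={b}  FIRST[B]={a,b}  FIRST[C]={b}

Compute FOLLOW by fixpoint:
seed FOLLOW(S) with $
iter 1:
  C→C b: FOLLOW(C) ⊇ FIRST(b) = {b}; new: +{b}
  S→B: FOLLOW(B) ⊇ FOLLOW(S) ⊇ {$}; new: +{$}
  S→C: FOLLOW(C) ⊇ FOLLOW(S) ⊇ {$}; new: +{$}
  S→a A: FOLLOW(A) ⊇ FOLLOW(S) ⊇ {$}; new: +{$}
  FOLLOW[S]={$}  FOLLOW[A]={$}  FOLLOW[B]={$}  FOLLOW[C]={$,b}
iter 2: done
  FOLLOW[S]={$}  FOLLOW[A]={$}  FOLLOW[B]={$}  FOLLOW[C]={$,b}

FOLLOW(C) = ["$", "b"]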